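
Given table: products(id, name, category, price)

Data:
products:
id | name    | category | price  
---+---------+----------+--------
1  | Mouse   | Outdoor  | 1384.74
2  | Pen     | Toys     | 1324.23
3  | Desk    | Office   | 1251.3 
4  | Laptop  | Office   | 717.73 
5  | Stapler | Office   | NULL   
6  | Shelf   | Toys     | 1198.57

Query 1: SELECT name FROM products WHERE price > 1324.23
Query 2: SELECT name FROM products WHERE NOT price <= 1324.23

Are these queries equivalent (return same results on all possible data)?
Yes, equivalent

Both queries return: [('Mouse',)]

Reason: Both filter price > 1324.23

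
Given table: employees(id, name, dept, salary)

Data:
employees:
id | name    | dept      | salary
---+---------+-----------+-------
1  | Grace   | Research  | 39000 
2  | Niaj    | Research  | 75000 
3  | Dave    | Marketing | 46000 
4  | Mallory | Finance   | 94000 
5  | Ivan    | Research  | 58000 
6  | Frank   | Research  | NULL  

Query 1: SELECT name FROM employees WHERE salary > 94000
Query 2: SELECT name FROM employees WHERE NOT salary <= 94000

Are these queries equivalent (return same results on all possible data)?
Yes, equivalent

Both queries return: []

Reason: Both filter salary > 94000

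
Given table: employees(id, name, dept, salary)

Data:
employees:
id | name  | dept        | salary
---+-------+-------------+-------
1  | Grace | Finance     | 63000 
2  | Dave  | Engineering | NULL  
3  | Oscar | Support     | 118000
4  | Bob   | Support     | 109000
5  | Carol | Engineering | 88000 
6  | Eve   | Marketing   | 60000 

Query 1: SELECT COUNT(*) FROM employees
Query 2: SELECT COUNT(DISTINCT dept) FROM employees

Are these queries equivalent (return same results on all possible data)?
No, not equivalent

Query 1 returns: [(6,)]
Query 2 returns: [(4,)]

Reason: COUNT(*) counts rows, COUNT(DISTINCT dept) counts unique depts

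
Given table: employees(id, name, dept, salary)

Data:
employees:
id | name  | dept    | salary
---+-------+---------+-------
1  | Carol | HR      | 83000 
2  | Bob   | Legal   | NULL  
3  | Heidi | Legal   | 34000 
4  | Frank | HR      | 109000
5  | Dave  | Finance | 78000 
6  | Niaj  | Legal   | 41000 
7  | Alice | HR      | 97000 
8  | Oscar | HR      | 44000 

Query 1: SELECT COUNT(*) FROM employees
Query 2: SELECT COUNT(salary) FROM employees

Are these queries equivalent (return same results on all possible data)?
No, not equivalent

Query 1 returns: [(8,)]
Query 2 returns: [(7,)]

Reason: COUNT(*) includes NULLs, COUNT(column) excludes them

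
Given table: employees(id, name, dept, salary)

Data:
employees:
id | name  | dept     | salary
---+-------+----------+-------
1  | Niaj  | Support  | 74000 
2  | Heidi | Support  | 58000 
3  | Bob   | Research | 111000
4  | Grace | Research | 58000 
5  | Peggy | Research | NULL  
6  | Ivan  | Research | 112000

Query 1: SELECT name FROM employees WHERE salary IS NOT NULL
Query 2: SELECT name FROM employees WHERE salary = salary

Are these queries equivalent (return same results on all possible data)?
Yes, equivalent

Both queries return: [('Bob',), ('Grace',), ('Heidi',), ('Ivan',), ('Niaj',)]

Reason: IS NOT NULL vs self-equality (both exclude NULLs)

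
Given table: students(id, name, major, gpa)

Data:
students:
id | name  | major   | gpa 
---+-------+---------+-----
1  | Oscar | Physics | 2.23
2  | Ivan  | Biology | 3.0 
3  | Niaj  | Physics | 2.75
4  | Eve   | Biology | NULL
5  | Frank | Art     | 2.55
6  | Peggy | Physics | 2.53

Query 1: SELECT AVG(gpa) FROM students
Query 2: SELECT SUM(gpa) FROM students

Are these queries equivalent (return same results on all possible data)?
No, not equivalent

Query 1 returns: [(2.6119999999999997,)]
Query 2 returns: [(13.059999999999999,)]

Reason: AVG vs SUM give different aggregate values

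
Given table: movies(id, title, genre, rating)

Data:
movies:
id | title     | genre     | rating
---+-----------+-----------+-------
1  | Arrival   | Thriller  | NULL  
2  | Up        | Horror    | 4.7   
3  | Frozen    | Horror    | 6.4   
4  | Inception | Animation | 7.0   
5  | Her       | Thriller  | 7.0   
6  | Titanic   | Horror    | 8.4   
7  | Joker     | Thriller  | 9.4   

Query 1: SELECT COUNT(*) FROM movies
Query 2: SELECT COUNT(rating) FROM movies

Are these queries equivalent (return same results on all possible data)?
No, not equivalent

Query 1 returns: [(7,)]
Query 2 returns: [(6,)]

Reason: COUNT(*) includes NULLs, COUNT(column) excludes them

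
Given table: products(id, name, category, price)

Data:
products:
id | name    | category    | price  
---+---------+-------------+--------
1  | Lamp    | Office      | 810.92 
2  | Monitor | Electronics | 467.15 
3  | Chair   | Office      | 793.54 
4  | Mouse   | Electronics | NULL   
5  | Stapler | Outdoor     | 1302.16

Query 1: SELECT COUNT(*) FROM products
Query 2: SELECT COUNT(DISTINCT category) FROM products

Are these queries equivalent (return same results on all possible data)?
No, not equivalent

Query 1 returns: [(5,)]
Query 2 returns: [(3,)]

Reason: COUNT(*) counts rows, COUNT(DISTINCT category) counts unique categorys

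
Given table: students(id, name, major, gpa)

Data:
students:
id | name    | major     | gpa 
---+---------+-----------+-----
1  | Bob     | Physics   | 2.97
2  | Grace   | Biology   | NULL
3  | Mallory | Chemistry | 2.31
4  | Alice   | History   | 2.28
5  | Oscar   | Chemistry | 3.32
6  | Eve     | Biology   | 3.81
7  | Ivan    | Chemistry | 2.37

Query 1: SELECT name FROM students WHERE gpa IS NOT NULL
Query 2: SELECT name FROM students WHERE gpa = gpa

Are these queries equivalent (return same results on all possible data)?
Yes, equivalent

Both queries return: [('Alice',), ('Bob',), ('Eve',), ('Ivan',), ('Mallory',), ('Oscar',)]

Reason: IS NOT NULL vs self-equality (both exclude NULLs)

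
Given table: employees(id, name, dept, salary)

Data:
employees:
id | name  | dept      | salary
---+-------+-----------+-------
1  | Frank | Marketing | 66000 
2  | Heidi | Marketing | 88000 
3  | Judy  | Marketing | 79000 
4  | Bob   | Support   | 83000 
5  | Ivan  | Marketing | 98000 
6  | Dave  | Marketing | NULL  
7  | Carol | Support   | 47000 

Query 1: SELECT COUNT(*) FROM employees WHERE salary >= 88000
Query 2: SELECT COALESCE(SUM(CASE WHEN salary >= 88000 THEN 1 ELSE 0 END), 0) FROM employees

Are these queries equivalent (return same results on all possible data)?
Yes, equivalent

Both queries return: [(2,)]

Reason: COUNT with WHERE vs conditional SUM (COALESCE handles empty-table NULL)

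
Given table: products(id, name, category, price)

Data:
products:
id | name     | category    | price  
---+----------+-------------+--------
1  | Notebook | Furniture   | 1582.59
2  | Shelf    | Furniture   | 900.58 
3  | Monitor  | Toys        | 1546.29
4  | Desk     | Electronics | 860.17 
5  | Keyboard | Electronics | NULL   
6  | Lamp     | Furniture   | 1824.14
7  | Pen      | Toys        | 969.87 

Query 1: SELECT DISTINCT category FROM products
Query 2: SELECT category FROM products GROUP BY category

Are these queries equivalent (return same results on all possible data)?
Yes, equivalent

Both queries return: [('Electronics',), ('Furniture',), ('Toys',)]

Reason: Both get unique categorys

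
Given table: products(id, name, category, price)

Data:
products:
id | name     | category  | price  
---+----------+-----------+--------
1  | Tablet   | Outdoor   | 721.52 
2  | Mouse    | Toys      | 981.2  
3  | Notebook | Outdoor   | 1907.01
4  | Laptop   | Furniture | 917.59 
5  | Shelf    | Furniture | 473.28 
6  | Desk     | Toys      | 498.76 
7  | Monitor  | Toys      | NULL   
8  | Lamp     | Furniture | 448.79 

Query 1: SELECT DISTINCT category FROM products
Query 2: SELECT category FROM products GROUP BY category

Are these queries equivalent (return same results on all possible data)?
Yes, equivalent

Both queries return: [('Furniture',), ('Outdoor',), ('Toys',)]

Reason: Both get unique categorys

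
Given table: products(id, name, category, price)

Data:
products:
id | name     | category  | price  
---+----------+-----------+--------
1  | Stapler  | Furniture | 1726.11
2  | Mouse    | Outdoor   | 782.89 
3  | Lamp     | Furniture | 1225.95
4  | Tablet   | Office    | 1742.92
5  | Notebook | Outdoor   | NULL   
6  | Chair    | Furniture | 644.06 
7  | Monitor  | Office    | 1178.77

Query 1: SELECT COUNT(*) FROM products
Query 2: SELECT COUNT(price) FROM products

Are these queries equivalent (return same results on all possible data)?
No, not equivalent

Query 1 returns: [(7,)]
Query 2 returns: [(6,)]

Reason: COUNT(*) includes NULLs, COUNT(column) excludes them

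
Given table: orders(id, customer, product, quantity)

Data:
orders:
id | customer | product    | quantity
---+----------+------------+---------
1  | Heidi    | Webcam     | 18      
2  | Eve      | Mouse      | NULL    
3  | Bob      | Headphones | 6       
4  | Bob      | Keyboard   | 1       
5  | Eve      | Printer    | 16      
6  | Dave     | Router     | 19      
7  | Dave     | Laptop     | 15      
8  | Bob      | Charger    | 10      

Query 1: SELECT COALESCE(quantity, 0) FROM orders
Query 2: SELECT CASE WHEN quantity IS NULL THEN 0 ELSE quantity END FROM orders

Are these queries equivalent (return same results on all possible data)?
Yes, equivalent

Both queries return: [(0,), (1,), (6,), (10,), (15,), (16,), (18,), (19,)]

Reason: COALESCE vs CASE for NULL handling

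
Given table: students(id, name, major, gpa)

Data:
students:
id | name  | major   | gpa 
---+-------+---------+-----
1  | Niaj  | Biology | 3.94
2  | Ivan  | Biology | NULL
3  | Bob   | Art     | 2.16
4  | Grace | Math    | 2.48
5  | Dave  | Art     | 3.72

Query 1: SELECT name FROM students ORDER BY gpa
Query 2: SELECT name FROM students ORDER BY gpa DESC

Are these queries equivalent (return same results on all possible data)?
No, not equivalent

Query 1 returns: [('Ivan',), ('Bob',), ('Grace',), ('Dave',), ('Niaj',)]
Query 2 returns: [('Niaj',), ('Dave',), ('Grace',), ('Bob',), ('Ivan',)]

Reason: ASC vs DESC gives opposite ordering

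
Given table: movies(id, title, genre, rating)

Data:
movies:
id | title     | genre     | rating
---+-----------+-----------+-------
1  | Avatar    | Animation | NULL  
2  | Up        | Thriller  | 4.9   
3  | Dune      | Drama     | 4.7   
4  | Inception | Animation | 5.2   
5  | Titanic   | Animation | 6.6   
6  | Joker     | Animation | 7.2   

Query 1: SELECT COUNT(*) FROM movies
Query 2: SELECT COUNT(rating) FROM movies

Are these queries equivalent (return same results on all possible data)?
No, not equivalent

Query 1 returns: [(6,)]
Query 2 returns: [(5,)]

Reason: COUNT(*) includes NULLs, COUNT(column) excludes them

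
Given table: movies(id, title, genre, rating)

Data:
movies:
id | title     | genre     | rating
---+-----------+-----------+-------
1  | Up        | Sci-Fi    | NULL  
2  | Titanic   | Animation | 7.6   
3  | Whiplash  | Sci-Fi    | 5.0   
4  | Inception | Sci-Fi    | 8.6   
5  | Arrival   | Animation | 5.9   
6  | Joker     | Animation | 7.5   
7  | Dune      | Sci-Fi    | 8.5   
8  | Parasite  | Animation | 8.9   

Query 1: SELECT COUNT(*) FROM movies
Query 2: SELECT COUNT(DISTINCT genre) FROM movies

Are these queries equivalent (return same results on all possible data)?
No, not equivalent

Query 1 returns: [(8,)]
Query 2 returns: [(2,)]

Reason: COUNT(*) counts rows, COUNT(DISTINCT genre) counts unique genres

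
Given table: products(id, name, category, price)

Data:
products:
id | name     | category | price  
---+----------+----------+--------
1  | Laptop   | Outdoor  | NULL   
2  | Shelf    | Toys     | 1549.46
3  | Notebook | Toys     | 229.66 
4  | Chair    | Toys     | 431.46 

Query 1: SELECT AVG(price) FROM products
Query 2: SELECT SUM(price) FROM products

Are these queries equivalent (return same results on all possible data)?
No, not equivalent

Query 1 returns: [(736.86,)]
Query 2 returns: [(2210.58,)]

Reason: AVG vs SUM give different aggregate values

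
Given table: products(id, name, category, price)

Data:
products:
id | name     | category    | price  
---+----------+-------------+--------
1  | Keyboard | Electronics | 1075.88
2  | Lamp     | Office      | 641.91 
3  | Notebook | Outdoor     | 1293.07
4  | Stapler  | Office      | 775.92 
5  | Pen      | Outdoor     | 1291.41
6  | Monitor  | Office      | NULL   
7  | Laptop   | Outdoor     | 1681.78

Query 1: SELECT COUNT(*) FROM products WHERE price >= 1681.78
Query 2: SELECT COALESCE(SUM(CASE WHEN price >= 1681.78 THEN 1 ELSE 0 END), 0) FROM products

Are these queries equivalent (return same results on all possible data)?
Yes, equivalent

Both queries return: [(1,)]

Reason: COUNT with WHERE vs conditional SUM (COALESCE handles empty-table NULL)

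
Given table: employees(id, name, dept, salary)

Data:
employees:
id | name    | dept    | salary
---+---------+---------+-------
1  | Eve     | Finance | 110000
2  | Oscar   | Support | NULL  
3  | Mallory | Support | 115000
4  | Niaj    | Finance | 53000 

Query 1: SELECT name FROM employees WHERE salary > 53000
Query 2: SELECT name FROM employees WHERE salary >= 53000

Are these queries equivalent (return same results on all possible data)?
No, not equivalent

Query 1 returns: [('Eve',), ('Mallory',)]
Query 2 returns: [('Eve',), ('Mallory',), ('Niaj',)]

Reason: > vs >= gives different results when salary = 53000 exists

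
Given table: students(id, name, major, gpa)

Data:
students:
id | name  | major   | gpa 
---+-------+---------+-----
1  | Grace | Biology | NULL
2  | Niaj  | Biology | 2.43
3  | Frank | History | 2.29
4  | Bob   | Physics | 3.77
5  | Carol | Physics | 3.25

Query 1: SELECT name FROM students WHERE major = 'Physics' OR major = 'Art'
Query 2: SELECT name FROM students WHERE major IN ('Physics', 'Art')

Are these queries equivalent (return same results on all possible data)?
Yes, equivalent

Both queries return: [('Bob',), ('Carol',)]

Reason: OR vs IN are equivalent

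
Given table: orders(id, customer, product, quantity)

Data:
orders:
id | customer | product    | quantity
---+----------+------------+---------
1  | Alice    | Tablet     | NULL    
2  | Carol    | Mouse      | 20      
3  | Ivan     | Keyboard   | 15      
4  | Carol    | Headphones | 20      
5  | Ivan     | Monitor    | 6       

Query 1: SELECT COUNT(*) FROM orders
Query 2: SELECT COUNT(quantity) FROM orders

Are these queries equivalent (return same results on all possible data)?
No, not equivalent

Query 1 returns: [(5,)]
Query 2 returns: [(4,)]

Reason: COUNT(*) includes NULLs, COUNT(column) excludes them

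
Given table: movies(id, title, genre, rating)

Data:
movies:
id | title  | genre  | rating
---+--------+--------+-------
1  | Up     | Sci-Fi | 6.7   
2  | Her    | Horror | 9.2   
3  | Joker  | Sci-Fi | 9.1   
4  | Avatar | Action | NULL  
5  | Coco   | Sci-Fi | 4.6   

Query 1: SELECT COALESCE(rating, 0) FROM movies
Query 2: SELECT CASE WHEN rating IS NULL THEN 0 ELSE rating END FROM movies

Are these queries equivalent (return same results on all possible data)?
Yes, equivalent

Both queries return: [(0,), (4.6,), (6.7,), (9.1,), (9.2,)]

Reason: COALESCE vs CASE for NULL handling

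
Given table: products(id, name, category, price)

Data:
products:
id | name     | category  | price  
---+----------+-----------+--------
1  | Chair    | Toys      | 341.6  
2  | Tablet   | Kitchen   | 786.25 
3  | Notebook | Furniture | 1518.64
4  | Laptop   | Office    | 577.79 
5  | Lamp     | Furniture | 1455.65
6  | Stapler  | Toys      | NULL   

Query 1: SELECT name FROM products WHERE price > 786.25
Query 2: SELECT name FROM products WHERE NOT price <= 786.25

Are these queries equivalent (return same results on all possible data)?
Yes, equivalent

Both queries return: [('Lamp',), ('Notebook',)]

Reason: Both filter price > 786.25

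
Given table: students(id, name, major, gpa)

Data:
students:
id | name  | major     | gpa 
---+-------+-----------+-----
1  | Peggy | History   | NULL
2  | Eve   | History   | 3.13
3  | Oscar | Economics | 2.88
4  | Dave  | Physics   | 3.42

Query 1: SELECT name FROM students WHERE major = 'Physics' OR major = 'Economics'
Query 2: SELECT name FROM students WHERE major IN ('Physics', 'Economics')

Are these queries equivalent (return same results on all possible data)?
Yes, equivalent

Both queries return: [('Dave',), ('Oscar',)]

Reason: OR vs IN are equivalent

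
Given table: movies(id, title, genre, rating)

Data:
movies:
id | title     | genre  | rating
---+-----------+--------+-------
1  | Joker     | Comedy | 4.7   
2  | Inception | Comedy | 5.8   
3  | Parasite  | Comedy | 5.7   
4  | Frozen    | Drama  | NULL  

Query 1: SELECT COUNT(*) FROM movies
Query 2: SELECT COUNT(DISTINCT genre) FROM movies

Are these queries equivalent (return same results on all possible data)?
No, not equivalent

Query 1 returns: [(4,)]
Query 2 returns: [(2,)]

Reason: COUNT(*) counts rows, COUNT(DISTINCT genre) counts unique genres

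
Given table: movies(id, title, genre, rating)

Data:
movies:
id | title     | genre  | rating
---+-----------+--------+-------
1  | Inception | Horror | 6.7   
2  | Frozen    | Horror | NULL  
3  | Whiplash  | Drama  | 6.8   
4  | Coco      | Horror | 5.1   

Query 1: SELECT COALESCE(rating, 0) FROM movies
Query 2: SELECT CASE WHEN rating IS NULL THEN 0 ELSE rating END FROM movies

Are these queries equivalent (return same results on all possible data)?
Yes, equivalent

Both queries return: [(0,), (5.1,), (6.7,), (6.8,)]

Reason: COALESCE vs CASE for NULL handling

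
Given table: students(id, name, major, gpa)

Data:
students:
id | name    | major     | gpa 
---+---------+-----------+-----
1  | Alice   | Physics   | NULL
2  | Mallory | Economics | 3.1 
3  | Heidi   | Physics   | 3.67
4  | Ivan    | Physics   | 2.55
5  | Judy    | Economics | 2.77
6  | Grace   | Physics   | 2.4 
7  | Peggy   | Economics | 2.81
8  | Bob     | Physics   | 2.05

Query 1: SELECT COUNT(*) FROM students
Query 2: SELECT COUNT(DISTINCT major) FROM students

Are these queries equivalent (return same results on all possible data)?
No, not equivalent

Query 1 returns: [(8,)]
Query 2 returns: [(2,)]

Reason: COUNT(*) counts rows, COUNT(DISTINCT major) counts unique majors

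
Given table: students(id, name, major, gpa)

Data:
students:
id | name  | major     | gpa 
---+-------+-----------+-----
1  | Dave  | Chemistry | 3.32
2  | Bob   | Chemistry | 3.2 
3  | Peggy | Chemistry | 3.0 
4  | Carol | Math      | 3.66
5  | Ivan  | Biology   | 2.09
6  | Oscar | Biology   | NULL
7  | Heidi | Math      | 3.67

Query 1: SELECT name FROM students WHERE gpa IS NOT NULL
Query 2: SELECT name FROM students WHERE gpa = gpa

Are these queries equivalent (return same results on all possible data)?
Yes, equivalent

Both queries return: [('Bob',), ('Carol',), ('Dave',), ('Heidi',), ('Ivan',), ('Peggy',)]

Reason: IS NOT NULL vs self-equality (both exclude NULLs)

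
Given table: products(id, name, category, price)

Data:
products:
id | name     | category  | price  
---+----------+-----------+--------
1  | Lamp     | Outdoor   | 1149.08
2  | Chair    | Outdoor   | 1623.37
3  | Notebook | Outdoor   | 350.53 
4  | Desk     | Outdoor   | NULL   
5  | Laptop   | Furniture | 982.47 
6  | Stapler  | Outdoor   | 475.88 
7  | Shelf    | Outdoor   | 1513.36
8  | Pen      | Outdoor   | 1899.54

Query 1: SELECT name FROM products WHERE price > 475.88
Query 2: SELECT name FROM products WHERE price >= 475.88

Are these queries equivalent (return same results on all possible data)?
No, not equivalent

Query 1 returns: [('Lamp',), ('Chair',), ('Laptop',), ('Shelf',), ('Pen',)]
Query 2 returns: [('Lamp',), ('Chair',), ('Laptop',), ('Stapler',), ('Shelf',), ('Pen',)]

Reason: > vs >= gives different results when price = 475.88 exists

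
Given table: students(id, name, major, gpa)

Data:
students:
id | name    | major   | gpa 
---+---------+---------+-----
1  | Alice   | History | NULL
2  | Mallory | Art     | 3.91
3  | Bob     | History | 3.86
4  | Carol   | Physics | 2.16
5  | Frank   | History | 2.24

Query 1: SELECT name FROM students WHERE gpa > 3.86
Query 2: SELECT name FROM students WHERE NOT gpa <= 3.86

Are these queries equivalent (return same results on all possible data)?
Yes, equivalent

Both queries return: [('Mallory',)]

Reason: Both filter gpa > 3.86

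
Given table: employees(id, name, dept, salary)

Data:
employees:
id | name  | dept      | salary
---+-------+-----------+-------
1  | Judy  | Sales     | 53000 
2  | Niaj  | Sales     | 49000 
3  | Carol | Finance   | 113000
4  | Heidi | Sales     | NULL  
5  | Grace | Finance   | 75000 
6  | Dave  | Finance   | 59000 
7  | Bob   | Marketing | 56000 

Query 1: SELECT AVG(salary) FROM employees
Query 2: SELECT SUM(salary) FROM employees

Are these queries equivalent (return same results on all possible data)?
No, not equivalent

Query 1 returns: [(67500.0,)]
Query 2 returns: [(405000,)]

Reason: AVG vs SUM give different aggregate values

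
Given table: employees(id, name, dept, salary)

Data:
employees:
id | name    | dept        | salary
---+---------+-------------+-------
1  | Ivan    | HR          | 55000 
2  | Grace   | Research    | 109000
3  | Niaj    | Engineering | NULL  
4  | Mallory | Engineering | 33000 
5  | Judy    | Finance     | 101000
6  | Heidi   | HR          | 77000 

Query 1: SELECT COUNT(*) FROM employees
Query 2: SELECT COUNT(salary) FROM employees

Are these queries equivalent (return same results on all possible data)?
No, not equivalent

Query 1 returns: [(6,)]
Query 2 returns: [(5,)]

Reason: COUNT(*) includes NULLs, COUNT(column) excludes them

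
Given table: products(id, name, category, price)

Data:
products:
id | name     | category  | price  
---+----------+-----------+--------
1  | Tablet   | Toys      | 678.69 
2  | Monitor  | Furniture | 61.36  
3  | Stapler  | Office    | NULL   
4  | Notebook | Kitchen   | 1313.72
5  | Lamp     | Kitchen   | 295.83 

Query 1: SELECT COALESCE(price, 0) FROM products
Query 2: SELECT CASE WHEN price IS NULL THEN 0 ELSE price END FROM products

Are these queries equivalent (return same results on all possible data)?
Yes, equivalent

Both queries return: [(0,), (61.36,), (295.83,), (678.69,), (1313.72,)]

Reason: COALESCE vs CASE for NULL handling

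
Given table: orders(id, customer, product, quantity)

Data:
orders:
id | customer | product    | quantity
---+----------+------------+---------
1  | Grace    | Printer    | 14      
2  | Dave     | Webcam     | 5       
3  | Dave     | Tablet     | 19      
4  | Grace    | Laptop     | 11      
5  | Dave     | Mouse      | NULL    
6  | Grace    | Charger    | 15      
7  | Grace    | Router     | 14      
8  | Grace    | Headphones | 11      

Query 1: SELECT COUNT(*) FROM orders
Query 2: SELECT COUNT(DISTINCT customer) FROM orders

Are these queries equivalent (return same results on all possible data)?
No, not equivalent

Query 1 returns: [(8,)]
Query 2 returns: [(2,)]

Reason: COUNT(*) counts rows, COUNT(DISTINCT customer) counts unique customers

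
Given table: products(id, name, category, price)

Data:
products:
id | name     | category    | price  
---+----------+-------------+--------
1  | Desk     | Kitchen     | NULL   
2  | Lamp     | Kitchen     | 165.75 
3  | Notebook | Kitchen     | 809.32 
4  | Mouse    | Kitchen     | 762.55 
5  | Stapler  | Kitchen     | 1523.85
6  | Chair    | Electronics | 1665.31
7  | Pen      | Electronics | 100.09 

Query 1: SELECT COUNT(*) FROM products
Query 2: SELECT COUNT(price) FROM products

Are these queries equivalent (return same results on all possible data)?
No, not equivalent

Query 1 returns: [(7,)]
Query 2 returns: [(6,)]

Reason: COUNT(*) includes NULLs, COUNT(column) excludes them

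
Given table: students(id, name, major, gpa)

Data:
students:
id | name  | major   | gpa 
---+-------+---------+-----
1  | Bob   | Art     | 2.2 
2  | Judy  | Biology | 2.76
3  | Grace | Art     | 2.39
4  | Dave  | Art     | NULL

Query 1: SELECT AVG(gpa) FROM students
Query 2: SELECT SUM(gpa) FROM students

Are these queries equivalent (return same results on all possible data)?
No, not equivalent

Query 1 returns: [(2.4499999999999997,)]
Query 2 returns: [(7.35,)]

Reason: AVG vs SUM give different aggregate values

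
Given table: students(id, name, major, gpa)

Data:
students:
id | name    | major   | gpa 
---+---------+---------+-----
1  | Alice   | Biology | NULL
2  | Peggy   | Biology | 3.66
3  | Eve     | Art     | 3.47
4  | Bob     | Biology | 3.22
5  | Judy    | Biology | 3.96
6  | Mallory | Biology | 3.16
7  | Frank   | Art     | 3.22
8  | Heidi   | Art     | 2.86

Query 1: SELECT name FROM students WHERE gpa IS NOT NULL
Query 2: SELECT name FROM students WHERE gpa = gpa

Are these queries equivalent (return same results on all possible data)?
Yes, equivalent

Both queries return: [('Bob',), ('Eve',), ('Frank',), ('Heidi',), ('Judy',), ('Mallory',), ('Peggy',)]

Reason: IS NOT NULL vs self-equality (both exclude NULLs)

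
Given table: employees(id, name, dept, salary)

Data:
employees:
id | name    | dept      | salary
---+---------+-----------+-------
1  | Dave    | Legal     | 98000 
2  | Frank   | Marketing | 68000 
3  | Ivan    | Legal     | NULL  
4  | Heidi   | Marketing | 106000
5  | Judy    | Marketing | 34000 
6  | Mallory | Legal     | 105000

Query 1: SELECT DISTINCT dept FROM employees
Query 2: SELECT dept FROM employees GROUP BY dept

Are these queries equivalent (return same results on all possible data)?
Yes, equivalent

Both queries return: [('Legal',), ('Marketing',)]

Reason: Both get unique depts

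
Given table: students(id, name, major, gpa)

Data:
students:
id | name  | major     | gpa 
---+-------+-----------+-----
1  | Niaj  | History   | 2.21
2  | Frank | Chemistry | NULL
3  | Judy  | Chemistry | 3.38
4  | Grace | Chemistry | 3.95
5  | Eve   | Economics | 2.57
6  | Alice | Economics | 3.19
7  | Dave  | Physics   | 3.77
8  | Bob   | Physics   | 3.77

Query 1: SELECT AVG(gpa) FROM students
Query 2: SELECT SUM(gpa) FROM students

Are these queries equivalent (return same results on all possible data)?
No, not equivalent

Query 1 returns: [(3.262857142857143,)]
Query 2 returns: [(22.84,)]

Reason: AVG vs SUM give different aggregate values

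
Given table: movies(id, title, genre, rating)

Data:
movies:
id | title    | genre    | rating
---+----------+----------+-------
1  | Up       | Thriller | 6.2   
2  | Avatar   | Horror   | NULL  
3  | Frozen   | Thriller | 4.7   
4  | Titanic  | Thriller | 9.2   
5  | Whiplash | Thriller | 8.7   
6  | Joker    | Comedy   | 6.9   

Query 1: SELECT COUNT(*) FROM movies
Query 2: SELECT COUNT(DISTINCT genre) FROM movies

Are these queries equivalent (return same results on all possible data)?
No, not equivalent

Query 1 returns: [(6,)]
Query 2 returns: [(3,)]

Reason: COUNT(*) counts rows, COUNT(DISTINCT genre) counts unique genres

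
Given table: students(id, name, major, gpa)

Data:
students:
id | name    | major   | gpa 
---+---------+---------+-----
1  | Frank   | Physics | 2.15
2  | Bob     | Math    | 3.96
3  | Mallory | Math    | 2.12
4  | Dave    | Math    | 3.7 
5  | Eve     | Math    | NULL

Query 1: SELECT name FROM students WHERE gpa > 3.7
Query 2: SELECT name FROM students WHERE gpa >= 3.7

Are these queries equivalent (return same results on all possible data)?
No, not equivalent

Query 1 returns: [('Bob',)]
Query 2 returns: [('Bob',), ('Dave',)]

Reason: > vs >= gives different results when gpa = 3.7 exists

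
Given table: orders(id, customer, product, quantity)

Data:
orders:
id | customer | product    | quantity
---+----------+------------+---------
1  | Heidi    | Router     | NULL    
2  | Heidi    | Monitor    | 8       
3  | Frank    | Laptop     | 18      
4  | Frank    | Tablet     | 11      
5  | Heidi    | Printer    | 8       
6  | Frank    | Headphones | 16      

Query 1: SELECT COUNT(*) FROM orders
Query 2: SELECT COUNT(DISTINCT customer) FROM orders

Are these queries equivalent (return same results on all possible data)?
No, not equivalent

Query 1 returns: [(6,)]
Query 2 returns: [(2,)]

Reason: COUNT(*) counts rows, COUNT(DISTINCT customer) counts unique customers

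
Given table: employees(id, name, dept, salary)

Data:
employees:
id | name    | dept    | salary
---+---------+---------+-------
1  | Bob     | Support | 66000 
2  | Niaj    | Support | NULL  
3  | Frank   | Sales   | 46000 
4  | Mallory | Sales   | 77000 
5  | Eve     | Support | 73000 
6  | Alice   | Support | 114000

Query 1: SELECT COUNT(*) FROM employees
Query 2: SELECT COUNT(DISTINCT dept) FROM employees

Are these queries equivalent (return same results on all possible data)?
No, not equivalent

Query 1 returns: [(6,)]
Query 2 returns: [(2,)]

Reason: COUNT(*) counts rows, COUNT(DISTINCT dept) counts unique depts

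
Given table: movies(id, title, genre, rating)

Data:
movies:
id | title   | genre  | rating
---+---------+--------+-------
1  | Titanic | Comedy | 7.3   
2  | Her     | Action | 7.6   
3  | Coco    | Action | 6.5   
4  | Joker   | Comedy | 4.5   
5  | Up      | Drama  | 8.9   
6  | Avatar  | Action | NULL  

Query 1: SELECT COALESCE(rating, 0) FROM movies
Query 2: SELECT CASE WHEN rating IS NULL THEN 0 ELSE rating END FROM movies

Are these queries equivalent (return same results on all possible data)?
Yes, equivalent

Both queries return: [(0,), (4.5,), (6.5,), (7.3,), (7.6,), (8.9,)]

Reason: COALESCE vs CASE for NULL handling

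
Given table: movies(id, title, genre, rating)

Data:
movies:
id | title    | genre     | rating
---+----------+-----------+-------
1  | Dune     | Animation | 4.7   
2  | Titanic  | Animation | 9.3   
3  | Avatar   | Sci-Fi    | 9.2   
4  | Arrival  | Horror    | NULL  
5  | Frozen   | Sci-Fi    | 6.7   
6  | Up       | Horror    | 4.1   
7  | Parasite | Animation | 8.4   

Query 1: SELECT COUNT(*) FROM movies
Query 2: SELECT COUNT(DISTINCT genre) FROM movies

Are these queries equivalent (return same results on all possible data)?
No, not equivalent

Query 1 returns: [(7,)]
Query 2 returns: [(3,)]

Reason: COUNT(*) counts rows, COUNT(DISTINCT genre) counts unique genres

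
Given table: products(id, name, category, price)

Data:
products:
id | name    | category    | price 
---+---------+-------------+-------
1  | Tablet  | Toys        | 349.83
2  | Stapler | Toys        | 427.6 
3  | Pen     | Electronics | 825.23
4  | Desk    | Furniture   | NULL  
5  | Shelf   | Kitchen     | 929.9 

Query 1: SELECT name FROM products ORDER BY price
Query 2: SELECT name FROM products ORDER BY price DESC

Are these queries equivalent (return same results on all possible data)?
No, not equivalent

Query 1 returns: [('Desk',), ('Tablet',), ('Stapler',), ('Pen',), ('Shelf',)]
Query 2 returns: [('Shelf',), ('Pen',), ('Stapler',), ('Tablet',), ('Desk',)]

Reason: ASC vs DESC gives opposite ordering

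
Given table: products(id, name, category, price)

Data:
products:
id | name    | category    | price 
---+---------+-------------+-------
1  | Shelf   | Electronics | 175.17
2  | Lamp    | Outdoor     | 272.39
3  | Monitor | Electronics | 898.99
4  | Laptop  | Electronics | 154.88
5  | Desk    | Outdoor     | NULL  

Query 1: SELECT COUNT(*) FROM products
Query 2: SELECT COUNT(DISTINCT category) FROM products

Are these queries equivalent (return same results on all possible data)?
No, not equivalent

Query 1 returns: [(5,)]
Query 2 returns: [(2,)]

Reason: COUNT(*) counts rows, COUNT(DISTINCT category) counts unique categorys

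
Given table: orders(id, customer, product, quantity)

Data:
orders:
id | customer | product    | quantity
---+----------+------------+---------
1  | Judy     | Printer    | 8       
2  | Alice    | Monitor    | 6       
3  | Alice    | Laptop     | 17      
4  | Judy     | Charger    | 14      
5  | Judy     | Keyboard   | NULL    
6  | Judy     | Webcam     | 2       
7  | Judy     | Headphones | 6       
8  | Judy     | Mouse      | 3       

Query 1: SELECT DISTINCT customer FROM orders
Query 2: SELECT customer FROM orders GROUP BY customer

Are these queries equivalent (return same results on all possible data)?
Yes, equivalent

Both queries return: [('Alice',), ('Judy',)]

Reason: Both get unique customers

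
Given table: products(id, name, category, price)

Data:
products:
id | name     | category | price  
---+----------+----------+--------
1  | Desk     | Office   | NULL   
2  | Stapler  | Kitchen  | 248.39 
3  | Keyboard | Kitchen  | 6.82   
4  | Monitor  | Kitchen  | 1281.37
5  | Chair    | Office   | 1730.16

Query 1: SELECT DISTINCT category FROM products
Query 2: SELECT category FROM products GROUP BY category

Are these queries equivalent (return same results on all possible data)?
Yes, equivalent

Both queries return: [('Kitchen',), ('Office',)]

Reason: Both get unique categorys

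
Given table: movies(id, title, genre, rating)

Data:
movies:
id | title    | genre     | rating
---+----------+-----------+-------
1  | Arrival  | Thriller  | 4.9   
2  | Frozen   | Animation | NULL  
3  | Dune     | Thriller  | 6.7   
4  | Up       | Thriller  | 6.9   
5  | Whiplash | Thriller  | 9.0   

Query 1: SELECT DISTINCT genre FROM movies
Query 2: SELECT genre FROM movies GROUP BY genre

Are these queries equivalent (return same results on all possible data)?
Yes, equivalent

Both queries return: [('Animation',), ('Thriller',)]

Reason: Both get unique genres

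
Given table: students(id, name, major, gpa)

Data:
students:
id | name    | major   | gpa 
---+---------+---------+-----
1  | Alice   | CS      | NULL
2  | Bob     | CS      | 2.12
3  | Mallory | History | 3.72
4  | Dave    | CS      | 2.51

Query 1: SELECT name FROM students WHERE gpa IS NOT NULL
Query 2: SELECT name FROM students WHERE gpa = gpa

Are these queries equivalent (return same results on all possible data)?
Yes, equivalent

Both queries return: [('Bob',), ('Dave',), ('Mallory',)]

Reason: IS NOT NULL vs self-equality (both exclude NULLs)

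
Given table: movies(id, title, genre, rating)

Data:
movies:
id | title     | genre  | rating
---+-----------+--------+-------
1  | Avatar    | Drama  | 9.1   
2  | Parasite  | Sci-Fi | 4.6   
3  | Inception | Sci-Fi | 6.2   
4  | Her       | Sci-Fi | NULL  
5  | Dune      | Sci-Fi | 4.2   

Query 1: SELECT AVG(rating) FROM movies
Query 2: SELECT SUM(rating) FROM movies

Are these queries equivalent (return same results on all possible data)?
No, not equivalent

Query 1 returns: [(6.025,)]
Query 2 returns: [(24.1,)]

Reason: AVG vs SUM give different aggregate values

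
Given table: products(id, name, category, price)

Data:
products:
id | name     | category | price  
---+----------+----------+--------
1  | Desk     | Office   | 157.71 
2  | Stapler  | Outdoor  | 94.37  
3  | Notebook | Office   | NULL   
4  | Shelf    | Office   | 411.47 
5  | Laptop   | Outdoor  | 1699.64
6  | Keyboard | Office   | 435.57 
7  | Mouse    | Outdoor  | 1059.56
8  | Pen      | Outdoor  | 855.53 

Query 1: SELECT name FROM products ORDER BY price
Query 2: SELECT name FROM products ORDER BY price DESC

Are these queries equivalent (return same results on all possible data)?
No, not equivalent

Query 1 returns: [('Notebook',), ('Stapler',), ('Desk',), ('Shelf',), ('Keyboard',), ('Pen',), ('Mouse',), ('Laptop',)]
Query 2 returns: [('Laptop',), ('Mouse',), ('Pen',), ('Keyboard',), ('Shelf',), ('Desk',), ('Stapler',), ('Notebook',)]

Reason: ASC vs DESC gives opposite ordering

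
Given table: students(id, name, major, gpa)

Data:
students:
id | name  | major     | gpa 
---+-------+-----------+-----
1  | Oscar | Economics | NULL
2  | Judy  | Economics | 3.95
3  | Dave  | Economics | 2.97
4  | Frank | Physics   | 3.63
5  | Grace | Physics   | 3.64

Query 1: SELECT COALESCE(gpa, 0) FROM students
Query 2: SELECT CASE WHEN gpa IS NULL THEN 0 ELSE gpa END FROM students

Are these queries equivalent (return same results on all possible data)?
Yes, equivalent

Both queries return: [(0,), (2.97,), (3.63,), (3.64,), (3.95,)]

Reason: COALESCE vs CASE for NULL handling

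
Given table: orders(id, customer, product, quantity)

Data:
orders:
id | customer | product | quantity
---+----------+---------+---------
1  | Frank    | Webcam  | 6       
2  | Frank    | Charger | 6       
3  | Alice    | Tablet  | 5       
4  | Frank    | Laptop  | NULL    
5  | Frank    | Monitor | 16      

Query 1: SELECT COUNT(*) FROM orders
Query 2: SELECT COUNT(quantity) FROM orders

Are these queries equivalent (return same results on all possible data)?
No, not equivalent

Query 1 returns: [(5,)]
Query 2 returns: [(4,)]

Reason: COUNT(*) includes NULLs, COUNT(column) excludes them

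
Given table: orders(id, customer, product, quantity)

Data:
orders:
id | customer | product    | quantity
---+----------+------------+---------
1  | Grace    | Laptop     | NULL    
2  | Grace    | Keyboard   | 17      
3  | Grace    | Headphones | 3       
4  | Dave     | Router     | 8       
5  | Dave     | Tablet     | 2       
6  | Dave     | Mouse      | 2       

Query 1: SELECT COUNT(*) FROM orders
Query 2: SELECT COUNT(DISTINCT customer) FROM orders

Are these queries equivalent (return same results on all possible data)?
No, not equivalent

Query 1 returns: [(6,)]
Query 2 returns: [(2,)]

Reason: COUNT(*) counts rows, COUNT(DISTINCT customer) counts unique customers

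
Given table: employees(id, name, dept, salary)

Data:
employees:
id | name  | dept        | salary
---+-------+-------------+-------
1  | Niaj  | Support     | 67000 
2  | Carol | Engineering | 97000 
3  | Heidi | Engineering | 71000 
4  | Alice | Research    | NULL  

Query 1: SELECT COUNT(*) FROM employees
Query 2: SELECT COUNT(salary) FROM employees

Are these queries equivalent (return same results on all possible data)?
No, not equivalent

Query 1 returns: [(4,)]
Query 2 returns: [(3,)]

Reason: COUNT(*) includes NULLs, COUNT(column) excludes them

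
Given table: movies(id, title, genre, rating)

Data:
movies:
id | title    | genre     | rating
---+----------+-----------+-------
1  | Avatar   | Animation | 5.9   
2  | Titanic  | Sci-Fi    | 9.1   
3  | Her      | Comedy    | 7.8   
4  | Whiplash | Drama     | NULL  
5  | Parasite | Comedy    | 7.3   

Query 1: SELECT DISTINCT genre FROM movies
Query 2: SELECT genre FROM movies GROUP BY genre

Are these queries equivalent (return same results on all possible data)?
Yes, equivalent

Both queries return: [('Animation',), ('Comedy',), ('Drama',), ('Sci-Fi',)]

Reason: Both get unique genres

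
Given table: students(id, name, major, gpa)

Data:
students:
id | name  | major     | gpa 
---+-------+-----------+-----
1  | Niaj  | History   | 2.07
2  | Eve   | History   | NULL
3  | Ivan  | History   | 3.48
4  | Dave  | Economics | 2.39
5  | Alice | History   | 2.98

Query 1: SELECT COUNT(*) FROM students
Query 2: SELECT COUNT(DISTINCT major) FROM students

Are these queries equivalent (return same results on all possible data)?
No, not equivalent

Query 1 returns: [(5,)]
Query 2 returns: [(2,)]

Reason: COUNT(*) counts rows, COUNT(DISTINCT major) counts unique majors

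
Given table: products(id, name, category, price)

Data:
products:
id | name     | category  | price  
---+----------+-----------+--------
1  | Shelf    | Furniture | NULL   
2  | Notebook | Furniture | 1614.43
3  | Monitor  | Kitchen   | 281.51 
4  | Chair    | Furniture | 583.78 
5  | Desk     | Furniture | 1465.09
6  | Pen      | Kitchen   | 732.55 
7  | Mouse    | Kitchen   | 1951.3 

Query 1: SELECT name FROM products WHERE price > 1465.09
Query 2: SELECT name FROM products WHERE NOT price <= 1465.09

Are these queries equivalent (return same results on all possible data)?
Yes, equivalent

Both queries return: [('Mouse',), ('Notebook',)]

Reason: Both filter price > 1465.09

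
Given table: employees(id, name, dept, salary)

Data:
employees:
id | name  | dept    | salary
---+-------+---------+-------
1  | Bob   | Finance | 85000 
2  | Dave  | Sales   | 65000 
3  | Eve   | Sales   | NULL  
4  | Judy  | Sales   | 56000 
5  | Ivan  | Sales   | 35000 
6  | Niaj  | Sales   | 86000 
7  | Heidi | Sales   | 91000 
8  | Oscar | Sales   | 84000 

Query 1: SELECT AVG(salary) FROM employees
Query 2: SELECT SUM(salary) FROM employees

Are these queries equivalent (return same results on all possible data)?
No, not equivalent

Query 1 returns: [(71714.28571428571,)]
Query 2 returns: [(502000,)]

Reason: AVG vs SUM give different aggregate values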